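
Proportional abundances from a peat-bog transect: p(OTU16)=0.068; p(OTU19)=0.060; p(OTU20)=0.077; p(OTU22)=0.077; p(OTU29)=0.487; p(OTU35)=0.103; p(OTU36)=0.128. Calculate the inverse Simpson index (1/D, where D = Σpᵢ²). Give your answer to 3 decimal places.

D = 0.068² + 0.06² + 0.077² + 0.077² + 0.487² + 0.103² + 0.128² = 0.0046240 + 0.0036000 + 0.0059290 + 0.0059290 + 0.2371690 + 0.0106090 + 0.0163840 = 0.2842440 (working shown to 7 dp, full precision carried).
So 1/D = 3.51810, i.e. 3.518 to 3 decimal places.

3.518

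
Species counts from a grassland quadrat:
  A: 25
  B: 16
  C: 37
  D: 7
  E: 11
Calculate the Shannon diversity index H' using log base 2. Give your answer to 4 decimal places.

Total N = 25+16+37+7+11 = 96, so the proportions are 0.260417, 0.166667, 0.385417, 0.072917, 0.114583 (working shown to 6 dp, full precision carried).
Each pᵢ log₂ pᵢ term: 0.260417×(-1.941106)=-0.505496, 0.166667×(-2.584963)=-0.430827, 0.385417×(-1.375509)=-0.530144, 0.072917×(-3.777608)=-0.275451, 0.114583×(-3.125531)=-0.358134.
Sum = -2.100052, so H' = 2.1001.

2.1001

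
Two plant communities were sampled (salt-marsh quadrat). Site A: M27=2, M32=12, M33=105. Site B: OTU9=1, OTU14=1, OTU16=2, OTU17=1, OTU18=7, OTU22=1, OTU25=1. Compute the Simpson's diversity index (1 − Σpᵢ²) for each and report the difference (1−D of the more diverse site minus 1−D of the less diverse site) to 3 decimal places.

0.493

Site A: N=119, proportions 0.01681, 0.10084, 0.88235, giving 1−D = 0.21100 (working shown to 5 dp, full precision carried).
Site B: N=14, proportions 0.07143, 0.07143, 0.14286, 0.07143, 0.5, 0.07143, 0.07143, giving 1−D = 0.70408.
Difference = |0.21100 − 0.70408| = 0.49308, i.e. 0.493 to 3 decimal places.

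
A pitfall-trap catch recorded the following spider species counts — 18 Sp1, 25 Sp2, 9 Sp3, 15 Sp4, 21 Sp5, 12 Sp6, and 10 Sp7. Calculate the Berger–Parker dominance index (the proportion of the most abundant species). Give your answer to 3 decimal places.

0.227

Total N = 18+25+9+15+21+12+10 = 110, so the proportions are 0.16364, 0.22727, 0.08182, 0.13636, 0.19091, 0.10909, 0.09091 (working shown to 5 dp, full precision carried).
The largest proportion is 0.22727, i.e. d = 0.227 to 3 decimal places.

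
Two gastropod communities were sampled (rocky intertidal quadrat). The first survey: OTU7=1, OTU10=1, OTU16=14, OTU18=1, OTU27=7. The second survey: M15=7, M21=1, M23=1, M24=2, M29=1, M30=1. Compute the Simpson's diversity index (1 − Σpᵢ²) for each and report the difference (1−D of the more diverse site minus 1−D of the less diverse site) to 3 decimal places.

The first survey: N=24, proportions 0.04167, 0.04167, 0.58333, 0.04167, 0.29167, giving 1−D = 0.56944 (working shown to 5 dp, full precision carried).
The second survey: N=13, proportions 0.53846, 0.07692, 0.07692, 0.15385, 0.07692, 0.07692, giving 1−D = 0.66272.
Difference = |0.56944 − 0.66272| = 0.09328, i.e. 0.093 to 3 decimal places.

0.093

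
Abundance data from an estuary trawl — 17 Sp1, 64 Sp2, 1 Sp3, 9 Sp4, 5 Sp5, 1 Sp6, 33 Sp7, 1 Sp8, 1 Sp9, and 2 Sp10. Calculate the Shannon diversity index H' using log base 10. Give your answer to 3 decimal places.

Total N = 17+64+1+9+5+1+33+1+1+2 = 134, so the proportions are 0.12687, 0.47761, 0.00746, 0.06716, 0.03731, 0.00746, 0.24627, 0.00746, 0.00746, 0.01493 (working shown to 5 dp, full precision carried).
Each pᵢ log₁₀ pᵢ term: 0.12687×(-0.89666)=-0.11375, 0.47761×(-0.32092)=-0.15328, 0.00746×(-2.12710)=-0.01587, 0.06716×(-1.17286)=-0.07877, 0.03731×(-1.42813)=-0.05329, 0.00746×(-2.12710)=-0.01587, 0.24627×(-0.60859)=-0.14988, 0.00746×(-2.12710)=-0.01587, 0.00746×(-2.12710)=-0.01587, 0.01493×(-1.82607)=-0.02725.
Sum = -0.63972, so H' = 0.640.

0.640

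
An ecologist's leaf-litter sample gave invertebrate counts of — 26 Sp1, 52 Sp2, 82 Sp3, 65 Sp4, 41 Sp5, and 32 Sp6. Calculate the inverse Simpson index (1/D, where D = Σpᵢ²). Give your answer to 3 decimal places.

Total N = 26+52+82+65+41+32 = 298, so the proportions are 0.0872483, 0.1744966, 0.2751678, 0.2181208, 0.1375839, 0.1073826 (working shown to 7 dp, full precision carried).
D = 0.0872483² + 0.1744966² + 0.2751678² + 0.2181208² + 0.1375839² + 0.1073826² = 0.0076123 + 0.0304491 + 0.0757173 + 0.0475767 + 0.0189293 + 0.0115310 = 0.1918157.
So 1/D = 5.21334, i.e. 5.213 to 3 decimal places.

5.213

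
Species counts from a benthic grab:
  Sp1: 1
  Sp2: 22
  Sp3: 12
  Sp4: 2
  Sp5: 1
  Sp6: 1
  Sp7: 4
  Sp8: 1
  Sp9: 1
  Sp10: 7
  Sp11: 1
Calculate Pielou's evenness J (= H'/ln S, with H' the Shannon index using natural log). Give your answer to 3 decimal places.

0.724

Total N = 1+22+12+2+1+1+4+1+1+7+1 = 53, so the proportions are 0.01887, 0.41509, 0.22642, 0.03774, 0.01887, 0.01887, 0.07547, 0.01887, 0.01887, 0.13208, 0.01887 (working shown to 5 dp, full precision carried).
H' = −Σ pᵢ ln pᵢ = −((-0.07491) + (-0.36497) + (-0.33631) + (-0.12367) + (-0.07491) + (-0.07491) + (-0.19502) + (-0.07491) + (-0.07491) + (-0.26737) + (-0.07491)) = 1.73681.
With S = 11 species, ln S = 2.39790, so J = 1.73681/2.39790 = 0.72431, i.e. 0.724 to 3 decimal places.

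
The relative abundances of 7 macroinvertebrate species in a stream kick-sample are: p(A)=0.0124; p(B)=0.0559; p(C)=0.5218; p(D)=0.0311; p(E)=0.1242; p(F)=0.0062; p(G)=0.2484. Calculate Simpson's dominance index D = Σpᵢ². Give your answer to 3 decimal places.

0.354

D = 0.0124² + 0.0559² + 0.5218² + 0.0311² + 0.1242² + 0.0062² + 0.2484² = 0.00015 + 0.00312 + 0.27228 + 0.00097 + 0.01543 + 0.00004 + 0.06170 = 0.35369 (working shown to 5 dp, full precision carried).
To 3 decimal places, D = 0.354.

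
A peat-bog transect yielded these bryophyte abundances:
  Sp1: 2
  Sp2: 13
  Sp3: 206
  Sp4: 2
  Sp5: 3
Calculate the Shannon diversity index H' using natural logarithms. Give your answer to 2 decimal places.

Total N = 2+13+206+2+3 = 226, so the proportions are 0.0088, 0.0575, 0.9115, 0.0088, 0.0133 (working shown to 4 dp, full precision carried).
Each pᵢ ln pᵢ term: 0.0088×(-4.7274)=-0.0418, 0.0575×(-2.8556)=-0.1643, 0.9115×(-0.0927)=-0.0845, 0.0088×(-4.7274)=-0.0418, 0.0133×(-4.3219)=-0.0574.
Sum = -0.3898, so H' = 0.39.

0.39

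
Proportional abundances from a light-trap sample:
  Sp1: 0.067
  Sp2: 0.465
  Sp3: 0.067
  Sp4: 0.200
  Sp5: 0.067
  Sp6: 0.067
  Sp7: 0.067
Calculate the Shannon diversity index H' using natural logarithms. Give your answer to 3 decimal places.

Each pᵢ ln pᵢ term (working shown to 6 dp, full precision carried): 0.067×(-2.703063)=-0.181105, 0.465×(-0.765718)=-0.356059, 0.067×(-2.703063)=-0.181105, 0.2×(-1.609438)=-0.321888, 0.067×(-2.703063)=-0.181105, 0.067×(-2.703063)=-0.181105, 0.067×(-2.703063)=-0.181105.
Sum = -1.583472, so H' = 1.583.

1.583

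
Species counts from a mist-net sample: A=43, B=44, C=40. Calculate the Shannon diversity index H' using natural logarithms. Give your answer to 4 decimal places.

Total N = 43+44+40 = 127, so the proportions are 0.338583, 0.346457, 0.314961 (working shown to 6 dp, full precision carried).
Each pᵢ ln pᵢ term: 0.338583×(-1.082987)=-0.366681, 0.346457×(-1.059997)=-0.367243, 0.314961×(-1.155308)=-0.363876.
Sum = -1.097800, so H' = 1.0978.

1.0978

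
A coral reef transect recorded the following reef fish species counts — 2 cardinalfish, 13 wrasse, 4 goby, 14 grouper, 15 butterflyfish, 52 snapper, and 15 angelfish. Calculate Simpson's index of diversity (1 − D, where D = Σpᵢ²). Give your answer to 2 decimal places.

Total N = 2+13+4+14+15+52+15 = 115, so the proportions are 0.0174, 0.113, 0.0348, 0.1217, 0.1304, 0.4522, 0.1304 (working shown to 4 dp, full precision carried).
D = 0.0174² + 0.113² + 0.0348² + 0.1217² + 0.1304² + 0.4522² + 0.1304² = 0.0003 + 0.0128 + 0.0012 + 0.0148 + 0.0170 + 0.2045 + 0.0170 = 0.2676.
So 1 − D = 0.7324, i.e. 0.73 to 2 decimal places.

0.73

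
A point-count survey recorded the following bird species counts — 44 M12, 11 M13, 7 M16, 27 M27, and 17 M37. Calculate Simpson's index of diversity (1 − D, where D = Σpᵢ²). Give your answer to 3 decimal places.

Total N = 44+11+7+27+17 = 106, so the proportions are 0.41509, 0.10377, 0.06604, 0.25472, 0.16038 (working shown to 5 dp, full precision carried).
D = 0.41509² + 0.10377² + 0.06604² + 0.25472² + 0.16038² = 0.17230 + 0.01077 + 0.00436 + 0.06488 + 0.02572 = 0.27803.
So 1 − D = 0.72197, i.e. 0.722 to 3 decimal places.

0.722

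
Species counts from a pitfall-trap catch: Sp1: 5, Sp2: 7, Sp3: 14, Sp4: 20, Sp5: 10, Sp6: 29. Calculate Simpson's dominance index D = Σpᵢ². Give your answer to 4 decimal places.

0.2230

Total N = 5+7+14+20+10+29 = 85, so the proportions are 0.058824, 0.082353, 0.164706, 0.235294, 0.117647, 0.341176 (working shown to 6 dp, full precision carried).
D = 0.058824² + 0.082353² + 0.164706² + 0.235294² + 0.117647² + 0.341176² = 0.003460 + 0.006782 + 0.027128 + 0.055363 + 0.013841 + 0.116401 = 0.222976.
To 4 decimal places, D = 0.2230.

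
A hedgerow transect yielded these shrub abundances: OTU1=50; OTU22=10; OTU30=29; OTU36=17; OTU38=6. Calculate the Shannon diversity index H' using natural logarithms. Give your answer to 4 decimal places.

Total N = 50+10+29+17+6 = 112, so the proportions are 0.446429, 0.089286, 0.258929, 0.151786, 0.053571 (working shown to 6 dp, full precision carried).
Each pᵢ ln pᵢ term: 0.446429×(-0.806476)=-0.360034, 0.089286×(-2.415914)=-0.215707, 0.258929×(-1.351203)=-0.349865, 0.151786×(-1.885286)=-0.286159, 0.053571×(-2.926739)=-0.156790.
Sum = -1.368555, so H' = 1.3686.

1.3686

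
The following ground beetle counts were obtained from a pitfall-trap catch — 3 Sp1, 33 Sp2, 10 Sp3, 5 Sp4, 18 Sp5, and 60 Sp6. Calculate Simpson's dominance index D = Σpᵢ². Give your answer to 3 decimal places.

Total N = 3+33+10+5+18+60 = 129, so the proportions are 0.02326, 0.25581, 0.07752, 0.03876, 0.13953, 0.46512 (working shown to 5 dp, full precision carried).
D = 0.02326² + 0.25581² + 0.07752² + 0.03876² + 0.13953² + 0.46512² = 0.00054 + 0.06544 + 0.00601 + 0.00150 + 0.01947 + 0.21633 = 0.30930.
To 3 decimal places, D = 0.309.

0.309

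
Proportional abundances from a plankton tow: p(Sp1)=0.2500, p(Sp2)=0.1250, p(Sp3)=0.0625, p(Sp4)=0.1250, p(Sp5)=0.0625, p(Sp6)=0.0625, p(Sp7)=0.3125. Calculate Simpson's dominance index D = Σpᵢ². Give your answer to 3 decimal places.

0.203

D = 0.25² + 0.125² + 0.0625² + 0.125² + 0.0625² + 0.0625² + 0.3125² = 0.06250 + 0.01562 + 0.00391 + 0.01562 + 0.00391 + 0.00391 + 0.09766 = 0.20312 (working shown to 5 dp, full precision carried).
To 3 decimal places, D = 0.203.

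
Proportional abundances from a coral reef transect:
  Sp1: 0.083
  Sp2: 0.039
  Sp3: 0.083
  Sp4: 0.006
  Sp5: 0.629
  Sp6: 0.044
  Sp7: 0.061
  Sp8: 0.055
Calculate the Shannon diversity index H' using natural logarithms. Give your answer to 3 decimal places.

Each pᵢ ln pᵢ term (working shown to 5 dp, full precision carried): 0.083×(-2.48891)=-0.20658, 0.039×(-3.24419)=-0.12652, 0.083×(-2.48891)=-0.20658, 0.006×(-5.11600)=-0.03070, 0.629×(-0.46362)=-0.29162, 0.044×(-3.12357)=-0.13744, 0.061×(-2.79688)=-0.17061, 0.055×(-2.90042)=-0.15952.
Sum = -1.32957, so H' = 1.330.

1.330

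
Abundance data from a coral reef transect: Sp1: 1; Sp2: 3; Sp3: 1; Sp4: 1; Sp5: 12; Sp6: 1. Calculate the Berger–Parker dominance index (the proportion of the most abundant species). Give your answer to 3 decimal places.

0.632

Total N = 1+3+1+1+12+1 = 19, so the proportions are 0.05263, 0.15789, 0.05263, 0.05263, 0.63158, 0.05263 (working shown to 5 dp, full precision carried).
The largest proportion is 0.63158, i.e. d = 0.632 to 3 decimal places.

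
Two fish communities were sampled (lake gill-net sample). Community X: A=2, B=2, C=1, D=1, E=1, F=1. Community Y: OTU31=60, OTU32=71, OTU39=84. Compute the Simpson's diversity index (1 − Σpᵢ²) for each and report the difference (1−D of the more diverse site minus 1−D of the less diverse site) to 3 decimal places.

0.152

Community X: N=8, proportions 0.25, 0.25, 0.125, 0.125, 0.125, 0.125, giving 1−D = 0.81250 (working shown to 5 dp, full precision carried).
Community Y: N=215, proportions 0.27907, 0.33023, 0.3907, giving 1−D = 0.66042.
Difference = |0.81250 − 0.66042| = 0.15208, i.e. 0.152 to 3 decimal places.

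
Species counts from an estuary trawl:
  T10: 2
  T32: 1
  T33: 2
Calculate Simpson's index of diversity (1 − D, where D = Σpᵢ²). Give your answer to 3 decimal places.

0.640

Total N = 2+1+2 = 5, so the proportions are 0.4, 0.2, 0.4 (working shown to 5 dp, full precision carried).
D = 0.4² + 0.2² + 0.4² = 0.16000 + 0.04000 + 0.16000 = 0.36000.
So 1 − D = 0.64000, i.e. 0.640 to 3 decimal places.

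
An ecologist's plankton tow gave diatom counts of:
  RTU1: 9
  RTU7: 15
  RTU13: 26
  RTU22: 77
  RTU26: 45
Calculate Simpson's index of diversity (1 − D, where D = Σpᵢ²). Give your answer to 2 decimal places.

0.70

Total N = 9+15+26+77+45 = 172, so the proportions are 0.0523, 0.0872, 0.1512, 0.4477, 0.2616 (working shown to 4 dp, full precision carried).
D = 0.0523² + 0.0872² + 0.1512² + 0.4477² + 0.2616² = 0.0027 + 0.0076 + 0.0229 + 0.2004 + 0.0684 = 0.3021.
So 1 − D = 0.6979, i.e. 0.70 to 2 decimal places.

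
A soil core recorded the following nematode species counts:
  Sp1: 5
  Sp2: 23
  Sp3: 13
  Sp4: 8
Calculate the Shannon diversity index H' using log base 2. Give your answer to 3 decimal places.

Total N = 5+23+13+8 = 49, so the proportions are 0.10204, 0.46939, 0.26531, 0.16327 (working shown to 5 dp, full precision carried).
Each pᵢ log₂ pᵢ term: 0.10204×(-3.29278)=-0.33600, 0.46939×(-1.09115)=-0.51217, 0.26531×(-1.91427)=-0.50787, 0.16327×(-2.61471)=-0.42689.
Sum = -1.78293, so H' = 1.783.

1.783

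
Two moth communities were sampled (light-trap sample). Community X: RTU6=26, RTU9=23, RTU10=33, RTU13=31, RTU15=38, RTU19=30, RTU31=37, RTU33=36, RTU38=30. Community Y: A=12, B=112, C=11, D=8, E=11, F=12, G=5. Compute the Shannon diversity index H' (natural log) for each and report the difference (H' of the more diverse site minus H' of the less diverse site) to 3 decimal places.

Community X: N=284, proportions 0.09155, 0.08099, 0.1162, 0.10915, 0.1338, 0.10563, 0.13028, 0.12676, 0.10563, giving H' = 2.18568 (working shown to 5 dp, full precision carried).
Community Y: N=171, proportions 0.07018, 0.65497, 0.06433, 0.04678, 0.06433, 0.07018, 0.02924, giving H' = 1.24958.
Difference = |2.18568 − 1.24958| = 0.93610, i.e. 0.936 to 3 decimal places.

0.936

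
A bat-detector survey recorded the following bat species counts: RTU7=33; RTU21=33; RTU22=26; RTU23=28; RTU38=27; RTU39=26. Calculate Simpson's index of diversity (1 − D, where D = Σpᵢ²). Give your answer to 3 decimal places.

Total N = 33+33+26+28+27+26 = 173, so the proportions are 0.190751, 0.190751, 0.150289, 0.16185, 0.156069, 0.150289 (working shown to 6 dp, full precision carried).
D = 0.190751² + 0.190751² + 0.150289² + 0.16185² + 0.156069² + 0.150289² = 0.036386 + 0.036386 + 0.022587 + 0.026195 + 0.024358 + 0.022587 = 0.168499.
So 1 − D = 0.831501, i.e. 0.832 to 3 decimal places.

0.832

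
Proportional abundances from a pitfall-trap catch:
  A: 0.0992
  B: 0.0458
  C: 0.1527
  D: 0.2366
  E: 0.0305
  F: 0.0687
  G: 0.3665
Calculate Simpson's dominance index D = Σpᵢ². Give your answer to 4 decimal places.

D = 0.0992² + 0.0458² + 0.1527² + 0.2366² + 0.0305² + 0.0687² + 0.3665² = 0.009841 + 0.002098 + 0.023317 + 0.055980 + 0.000930 + 0.004720 + 0.134322 = 0.231207 (working shown to 6 dp, full precision carried).
To 4 decimal places, D = 0.2312.

0.2312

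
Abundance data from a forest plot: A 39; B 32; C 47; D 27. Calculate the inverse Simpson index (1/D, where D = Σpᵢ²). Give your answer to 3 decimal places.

3.835

Total N = 39+32+47+27 = 145, so the proportions are 0.2689655, 0.2206897, 0.3241379, 0.1862069 (working shown to 7 dp, full precision carried).
D = 0.2689655² + 0.2206897² + 0.3241379² + 0.1862069² = 0.0723424 + 0.0487039 + 0.1050654 + 0.0346730 = 0.2607848.
So 1/D = 3.83458, i.e. 3.835 to 3 decimal places.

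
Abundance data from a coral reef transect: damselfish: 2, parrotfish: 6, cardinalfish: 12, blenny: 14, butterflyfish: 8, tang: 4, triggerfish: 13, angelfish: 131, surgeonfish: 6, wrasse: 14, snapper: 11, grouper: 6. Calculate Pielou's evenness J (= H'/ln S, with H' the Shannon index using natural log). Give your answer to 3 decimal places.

Total N = 2+6+12+14+8+4+13+131+6+14+11+6 = 227, so the proportions are 0.00881, 0.02643, 0.05286, 0.06167, 0.03524, 0.01762, 0.05727, 0.57709, 0.02643, 0.06167, 0.04846, 0.02643 (working shown to 5 dp, full precision carried).
H' = −Σ pᵢ ln pᵢ = −((-0.04169) + (-0.09603) + (-0.15542) + (-0.17182) + (-0.11790) + (-0.07117) + (-0.16379) + (-0.31726) + (-0.09603) + (-0.17182) + (-0.14669) + (-0.09603)) = 1.64564.
With S = 12 species, ln S = 2.48491, so J = 1.64564/2.48491 = 0.66225, i.e. 0.662 to 3 decimal places.

0.662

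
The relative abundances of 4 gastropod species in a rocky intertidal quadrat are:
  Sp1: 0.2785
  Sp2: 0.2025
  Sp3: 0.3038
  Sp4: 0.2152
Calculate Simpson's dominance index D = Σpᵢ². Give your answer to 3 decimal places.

D = 0.2785² + 0.2025² + 0.3038² + 0.2152² = 0.07756 + 0.04101 + 0.09229 + 0.04631 = 0.25717 (working shown to 5 dp, full precision carried).
To 3 decimal places, D = 0.257.

0.257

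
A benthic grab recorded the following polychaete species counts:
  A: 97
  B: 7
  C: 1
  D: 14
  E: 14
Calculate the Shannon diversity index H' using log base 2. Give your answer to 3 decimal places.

1.293

Total N = 97+7+1+14+14 = 133, so the proportions are 0.72932, 0.05263, 0.00752, 0.10526, 0.10526 (working shown to 5 dp, full precision carried).
Each pᵢ log₂ pᵢ term: 0.72932×(-0.45537)=-0.33211, 0.05263×(-4.24793)=-0.22358, 0.00752×(-7.05528)=-0.05305, 0.10526×(-3.24793)=-0.34189, 0.10526×(-3.24793)=-0.34189.
Sum = -1.29251, so H' = 1.293.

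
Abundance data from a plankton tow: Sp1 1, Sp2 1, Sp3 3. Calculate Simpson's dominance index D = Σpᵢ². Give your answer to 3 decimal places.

0.440

Total N = 1+1+3 = 5, so the proportions are 0.2, 0.2, 0.6 (working shown to 5 dp, full precision carried).
D = 0.2² + 0.2² + 0.6² = 0.04000 + 0.04000 + 0.36000 = 0.44000.
To 3 decimal places, D = 0.440.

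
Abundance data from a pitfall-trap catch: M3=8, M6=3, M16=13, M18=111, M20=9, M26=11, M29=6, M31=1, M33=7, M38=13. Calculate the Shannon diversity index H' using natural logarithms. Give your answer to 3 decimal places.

Total N = 8+3+13+111+9+11+6+1+7+13 = 182, so the proportions are 0.04396, 0.01648, 0.07143, 0.60989, 0.04945, 0.06044, 0.03297, 0.00549, 0.03846, 0.07143 (working shown to 5 dp, full precision carried).
Each pᵢ ln pᵢ term: 0.04396×(-3.12457)=-0.13734, 0.01648×(-4.10539)=-0.06767, 0.07143×(-2.63906)=-0.18850, 0.60989×(-0.49448)=-0.30158, 0.04945×(-3.00678)=-0.14869, 0.06044×(-2.80611)=-0.16960, 0.03297×(-3.41225)=-0.11249, 0.00549×(-5.20401)=-0.02859, 0.03846×(-3.25810)=-0.12531, 0.07143×(-2.63906)=-0.18850.
Sum = -1.46828, so H' = 1.468.

1.468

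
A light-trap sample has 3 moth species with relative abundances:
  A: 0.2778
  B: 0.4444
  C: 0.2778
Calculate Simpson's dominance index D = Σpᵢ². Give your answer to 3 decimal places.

D = 0.2778² + 0.4444² + 0.2778² = 0.07717 + 0.19749 + 0.07717 = 0.35184 (working shown to 5 dp, full precision carried).
To 3 decimal places, D = 0.352.

0.352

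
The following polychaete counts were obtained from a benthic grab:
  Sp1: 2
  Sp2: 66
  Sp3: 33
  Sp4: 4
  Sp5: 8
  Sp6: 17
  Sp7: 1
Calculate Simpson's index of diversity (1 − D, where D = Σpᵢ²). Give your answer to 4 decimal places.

0.6609

Total N = 2+66+33+4+8+17+1 = 131, so the proportions are 0.015267, 0.503817, 0.251908, 0.030534, 0.061069, 0.129771, 0.007634 (working shown to 6 dp, full precision carried).
D = 0.015267² + 0.503817² + 0.251908² + 0.030534² + 0.061069² + 0.129771² + 0.007634² = 0.000233 + 0.253831 + 0.063458 + 0.000932 + 0.003729 + 0.016841 + 0.000058 = 0.339083.
So 1 − D = 0.660917, i.e. 0.6609 to 4 decimal places.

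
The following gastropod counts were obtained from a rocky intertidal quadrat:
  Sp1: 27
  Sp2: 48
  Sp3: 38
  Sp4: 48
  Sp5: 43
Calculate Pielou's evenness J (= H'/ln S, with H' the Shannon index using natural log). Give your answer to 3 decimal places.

Total N = 27+48+38+48+43 = 204, so the proportions are 0.13235, 0.23529, 0.18627, 0.23529, 0.21078 (working shown to 5 dp, full precision carried).
H' = −Σ pᵢ ln pᵢ = −((-0.26766) + (-0.34045) + (-0.31304) + (-0.34045) + (-0.32817)) = 1.58977.
With S = 5 species, ln S = 1.60944, so J = 1.58977/1.60944 = 0.98778, i.e. 0.988 to 3 decimal places.

0.988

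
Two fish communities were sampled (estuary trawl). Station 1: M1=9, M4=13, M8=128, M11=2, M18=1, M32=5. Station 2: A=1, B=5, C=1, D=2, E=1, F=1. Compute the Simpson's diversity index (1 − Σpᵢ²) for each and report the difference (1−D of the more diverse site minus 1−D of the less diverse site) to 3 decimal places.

0.395

Station 1: N=158, proportions 0.05696, 0.08228, 0.81013, 0.01266, 0.00633, 0.03165, giving 1−D = 0.33248 (working shown to 5 dp, full precision carried).
Station 2: N=11, proportions 0.09091, 0.45455, 0.09091, 0.18182, 0.09091, 0.09091, giving 1−D = 0.72727.
Difference = |0.33248 − 0.72727| = 0.39479, i.e. 0.395 to 3 decimal places.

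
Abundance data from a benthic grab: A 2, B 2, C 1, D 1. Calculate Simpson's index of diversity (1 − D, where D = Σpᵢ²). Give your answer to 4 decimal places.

0.7222

Total N = 2+2+1+1 = 6, so the proportions are 0.333333, 0.333333, 0.166667, 0.166667 (working shown to 6 dp, full precision carried).
D = 0.333333² + 0.333333² + 0.166667² + 0.166667² = 0.111111 + 0.111111 + 0.027778 + 0.027778 = 0.277778.
So 1 − D = 0.722222, i.e. 0.7222 to 4 decimal places.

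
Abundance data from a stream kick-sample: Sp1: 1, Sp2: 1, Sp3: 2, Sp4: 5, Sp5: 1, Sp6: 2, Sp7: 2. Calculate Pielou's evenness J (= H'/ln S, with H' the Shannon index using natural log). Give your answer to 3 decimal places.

Total N = 1+1+2+5+1+2+2 = 14, so the proportions are 0.07143, 0.07143, 0.14286, 0.35714, 0.07143, 0.14286, 0.14286 (working shown to 5 dp, full precision carried).
H' = −Σ pᵢ ln pᵢ = −((-0.18850) + (-0.18850) + (-0.27799) + (-0.36772) + (-0.18850) + (-0.27799) + (-0.27799)) = 1.76719.
With S = 7 species, ln S = 1.94591, so J = 1.76719/1.94591 = 0.90816, i.e. 0.908 to 3 decimal places.

0.908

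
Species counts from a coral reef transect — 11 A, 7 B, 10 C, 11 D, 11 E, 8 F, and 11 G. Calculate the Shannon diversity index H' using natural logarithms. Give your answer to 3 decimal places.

Total N = 11+7+10+11+11+8+11 = 69, so the proportions are 0.15942, 0.10145, 0.14493, 0.15942, 0.15942, 0.11594, 0.15942 (working shown to 5 dp, full precision carried).
Each pᵢ ln pᵢ term: 0.15942×(-1.83621)=-0.29273, 0.10145×(-2.28820)=-0.23214, 0.14493×(-1.93152)=-0.27993, 0.15942×(-1.83621)=-0.29273, 0.15942×(-1.83621)=-0.29273, 0.11594×(-2.15466)=-0.24982, 0.15942×(-1.83621)=-0.29273.
Sum = -1.93280, so H' = 1.933.

1.933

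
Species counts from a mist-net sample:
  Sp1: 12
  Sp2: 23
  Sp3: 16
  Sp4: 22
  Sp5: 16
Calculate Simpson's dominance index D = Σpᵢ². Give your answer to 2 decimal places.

0.21

Total N = 12+23+16+22+16 = 89, so the proportions are 0.1348, 0.2584, 0.1798, 0.2472, 0.1798 (working shown to 4 dp, full precision carried).
D = 0.1348² + 0.2584² + 0.1798² + 0.2472² + 0.1798² = 0.0182 + 0.0668 + 0.0323 + 0.0611 + 0.0323 = 0.2107.
To 2 decimal places, D = 0.21.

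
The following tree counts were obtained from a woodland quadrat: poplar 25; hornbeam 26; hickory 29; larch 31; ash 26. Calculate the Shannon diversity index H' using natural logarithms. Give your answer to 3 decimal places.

1.606

Total N = 25+26+29+31+26 = 137, so the proportions are 0.18248, 0.18978, 0.21168, 0.22628, 0.18978 (working shown to 5 dp, full precision carried).
Each pᵢ ln pᵢ term: 0.18248×(-1.70111)=-0.31042, 0.18978×(-1.66188)=-0.31539, 0.21168×(-1.55269)=-0.32867, 0.22628×(-1.48599)=-0.33625, 0.18978×(-1.66188)=-0.31539.
Sum = -1.60613, so H' = 1.606.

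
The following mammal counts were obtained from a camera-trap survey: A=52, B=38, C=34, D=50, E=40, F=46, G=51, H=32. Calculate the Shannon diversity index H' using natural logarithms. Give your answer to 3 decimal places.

2.064

Total N = 52+38+34+50+40+46+51+32 = 343, so the proportions are 0.1516, 0.11079, 0.09913, 0.14577, 0.11662, 0.13411, 0.14869, 0.09329 (working shown to 5 dp, full precision carried).
Each pᵢ ln pᵢ term: 0.1516×(-1.88649)=-0.28600, 0.11079×(-2.20014)=-0.24375, 0.09913×(-2.31137)=-0.22912, 0.14577×(-1.92571)=-0.28072, 0.11662×(-2.14885)=-0.25059, 0.13411×(-2.00909)=-0.26944, 0.14869×(-1.90590)=-0.28339, 0.09329×(-2.37199)=-0.22129.
Sum = -2.06429, so H' = 2.064.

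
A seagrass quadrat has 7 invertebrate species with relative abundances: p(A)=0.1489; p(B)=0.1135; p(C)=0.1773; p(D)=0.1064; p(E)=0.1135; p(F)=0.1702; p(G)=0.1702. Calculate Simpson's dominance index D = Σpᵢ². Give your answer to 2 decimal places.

D = 0.1489² + 0.1135² + 0.1773² + 0.1064² + 0.1135² + 0.1702² + 0.1702² = 0.0222 + 0.0129 + 0.0314 + 0.0113 + 0.0129 + 0.0290 + 0.0290 = 0.1486 (working shown to 4 dp, full precision carried).
To 2 decimal places, D = 0.15.

0.15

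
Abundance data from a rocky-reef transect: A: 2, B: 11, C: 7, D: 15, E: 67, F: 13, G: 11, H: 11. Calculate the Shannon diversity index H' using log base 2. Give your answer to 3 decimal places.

2.361

Total N = 2+11+7+15+67+13+11+11 = 137, so the proportions are 0.0146, 0.08029, 0.05109, 0.10949, 0.48905, 0.09489, 0.08029, 0.08029 (working shown to 5 dp, full precision carried).
Each pᵢ log₂ pᵢ term: 0.0146×(-6.09803)=-0.08902, 0.08029×(-3.63860)=-0.29215, 0.05109×(-4.29068)=-0.21923, 0.10949×(-3.19114)=-0.34940, 0.48905×(-1.03194)=-0.50467, 0.09489×(-3.39759)=-0.32240, 0.08029×(-3.63860)=-0.29215, 0.08029×(-3.63860)=-0.29215.
Sum = -2.36117, so H' = 2.361.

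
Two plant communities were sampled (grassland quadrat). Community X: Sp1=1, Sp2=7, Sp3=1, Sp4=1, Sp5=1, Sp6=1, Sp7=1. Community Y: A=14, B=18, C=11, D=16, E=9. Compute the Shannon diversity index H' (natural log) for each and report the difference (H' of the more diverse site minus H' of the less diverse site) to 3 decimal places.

0.063

Community X: N=13, proportions 0.0769231, 0.5384615, 0.0769231, 0.0769231, 0.0769231, 0.0769231, 0.0769231, giving H' = 1.5171516 (working shown to 7 dp, full precision carried).
Community Y: N=68, proportions 0.2058824, 0.2647059, 0.1617647, 0.2352941, 0.1323529, giving H' = 1.5799962.
Difference = |1.5171516 − 1.5799962| = 0.0628446, i.e. 0.063 to 3 decimal places.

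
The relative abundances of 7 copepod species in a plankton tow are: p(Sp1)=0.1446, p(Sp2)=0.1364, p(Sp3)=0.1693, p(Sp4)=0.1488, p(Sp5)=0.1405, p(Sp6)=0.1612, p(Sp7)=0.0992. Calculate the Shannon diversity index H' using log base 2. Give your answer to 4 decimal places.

Each pᵢ log₂ pᵢ term (working shown to 6 dp, full precision carried): 0.1446×(-2.789861)=-0.403414, 0.1364×(-2.874084)=-0.392025, 0.1693×(-2.562346)=-0.433805, 0.1488×(-2.748554)=-0.408985, 0.1405×(-2.831358)=-0.397806, 0.1612×(-2.633076)=-0.424452, 0.0992×(-3.333516)=-0.330685.
Sum = -2.791171, so H' = 2.7912.

2.7912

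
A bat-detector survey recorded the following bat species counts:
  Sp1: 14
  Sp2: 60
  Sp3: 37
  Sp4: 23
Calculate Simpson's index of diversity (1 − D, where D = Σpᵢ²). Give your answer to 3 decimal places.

0.683

Total N = 14+60+37+23 = 134, so the proportions are 0.10448, 0.44776, 0.27612, 0.17164 (working shown to 5 dp, full precision carried).
D = 0.10448² + 0.44776² + 0.27612² + 0.17164² = 0.01092 + 0.20049 + 0.07624 + 0.02946 = 0.31711.
So 1 − D = 0.68289, i.e. 0.683 to 3 decimal places.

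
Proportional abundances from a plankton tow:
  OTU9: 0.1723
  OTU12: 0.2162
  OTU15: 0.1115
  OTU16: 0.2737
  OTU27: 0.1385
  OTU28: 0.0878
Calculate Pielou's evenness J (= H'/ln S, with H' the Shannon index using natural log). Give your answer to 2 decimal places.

H' = −Σ pᵢ ln pᵢ = −((-0.3030) + (-0.3311) + (-0.2446) + (-0.3546) + (-0.2738) + (-0.2136)) = 1.7207 (working shown to 4 dp, full precision carried).
With S = 6 species, ln S = 1.7918, so J = 1.7207/1.7918 = 0.9604, i.e. 0.96 to 2 decimal places.

0.96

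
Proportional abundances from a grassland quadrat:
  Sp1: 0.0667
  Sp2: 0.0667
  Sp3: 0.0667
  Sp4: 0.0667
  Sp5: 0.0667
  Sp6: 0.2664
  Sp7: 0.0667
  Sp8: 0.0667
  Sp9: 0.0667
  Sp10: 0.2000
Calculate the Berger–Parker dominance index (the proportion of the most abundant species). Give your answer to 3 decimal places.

0.266

The largest proportion is 0.2664, i.e. d = 0.266 to 3 decimal places.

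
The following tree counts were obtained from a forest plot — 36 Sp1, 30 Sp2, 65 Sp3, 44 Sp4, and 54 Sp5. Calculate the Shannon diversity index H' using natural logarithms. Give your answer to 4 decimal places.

1.5722

Total N = 36+30+65+44+54 = 229, so the proportions are 0.157205, 0.131004, 0.283843, 0.19214, 0.235808 (working shown to 6 dp, full precision carried).
Each pᵢ ln pᵢ term: 0.157205×(-1.850203)=-0.290862, 0.131004×(-2.032525)=-0.266270, 0.283843×(-1.259335)=-0.357453, 0.19214×(-1.649532)=-0.316941, 0.235808×(-1.444738)=-0.340681.
Sum = -1.572206, so H' = 1.5722.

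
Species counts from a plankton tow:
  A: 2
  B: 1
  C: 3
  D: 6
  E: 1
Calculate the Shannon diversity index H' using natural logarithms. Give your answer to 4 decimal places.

Total N = 2+1+3+6+1 = 13, so the proportions are 0.153846, 0.076923, 0.230769, 0.461538, 0.076923 (working shown to 6 dp, full precision carried).
Each pᵢ ln pᵢ term: 0.153846×(-1.871802)=-0.287970, 0.076923×(-2.564949)=-0.197304, 0.230769×(-1.466337)=-0.338385, 0.461538×(-0.773190)=-0.356857, 0.076923×(-2.564949)=-0.197304.
Sum = -1.377820, so H' = 1.3778.

1.3778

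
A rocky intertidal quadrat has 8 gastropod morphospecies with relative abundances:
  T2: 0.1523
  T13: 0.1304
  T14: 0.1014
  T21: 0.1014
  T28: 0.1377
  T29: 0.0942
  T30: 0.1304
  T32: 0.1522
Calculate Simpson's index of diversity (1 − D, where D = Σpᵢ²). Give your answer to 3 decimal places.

0.871

D = 0.1523² + 0.1304² + 0.1014² + 0.1014² + 0.1377² + 0.0942² + 0.1304² + 0.1522² = 0.02320 + 0.01700 + 0.01028 + 0.01028 + 0.01896 + 0.00887 + 0.01700 + 0.02316 = 0.12877 (working shown to 5 dp, full precision carried).
So 1 − D = 0.87123, i.e. 0.871 to 3 decimal places.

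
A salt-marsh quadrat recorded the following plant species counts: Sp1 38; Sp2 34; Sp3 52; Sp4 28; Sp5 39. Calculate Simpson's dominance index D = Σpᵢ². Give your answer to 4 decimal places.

Total N = 38+34+52+28+39 = 191, so the proportions are 0.198953, 0.17801, 0.272251, 0.146597, 0.204188 (working shown to 6 dp, full precision carried).
D = 0.198953² + 0.17801² + 0.272251² + 0.146597² + 0.204188² = 0.039582 + 0.031688 + 0.074121 + 0.021491 + 0.041693 = 0.208574.
To 4 decimal places, D = 0.2086.

0.2086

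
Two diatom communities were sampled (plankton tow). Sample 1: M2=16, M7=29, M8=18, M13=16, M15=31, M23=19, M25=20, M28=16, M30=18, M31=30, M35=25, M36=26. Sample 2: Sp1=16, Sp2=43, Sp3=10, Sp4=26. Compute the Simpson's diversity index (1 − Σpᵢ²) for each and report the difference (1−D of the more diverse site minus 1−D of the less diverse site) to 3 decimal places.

0.231

Sample 1: N=264, proportions 0.06061, 0.10985, 0.06818, 0.06061, 0.11742, 0.07197, 0.07576, 0.06061, 0.06818, 0.11364, 0.0947, 0.09848, giving 1−D = 0.91133 (working shown to 5 dp, full precision carried).
Sample 2: N=95, proportions 0.16842, 0.45263, 0.10526, 0.27368, giving 1−D = 0.68078.
Difference = |0.91133 − 0.68078| = 0.23055, i.e. 0.231 to 3 decimal places.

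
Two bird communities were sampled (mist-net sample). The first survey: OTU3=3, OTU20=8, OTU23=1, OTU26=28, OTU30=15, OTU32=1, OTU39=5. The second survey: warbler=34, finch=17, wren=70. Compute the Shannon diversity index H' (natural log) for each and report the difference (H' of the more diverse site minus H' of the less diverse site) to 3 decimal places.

The first survey: N=61, proportions 0.04918, 0.13115, 0.01639, 0.45902, 0.2459, 0.01639, 0.08197, giving H' = 1.45676 (working shown to 5 dp, full precision carried).
The second survey: N=121, proportions 0.28099, 0.1405, 0.57851, giving H' = 0.94905.
Difference = |1.45676 − 0.94905| = 0.50771, i.e. 0.508 to 3 decimal places.

0.508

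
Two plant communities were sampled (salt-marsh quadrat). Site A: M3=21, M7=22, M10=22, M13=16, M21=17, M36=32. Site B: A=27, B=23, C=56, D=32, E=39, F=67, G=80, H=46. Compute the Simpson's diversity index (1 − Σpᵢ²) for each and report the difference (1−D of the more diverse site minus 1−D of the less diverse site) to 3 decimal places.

Site A: N=130, proportions 0.16154, 0.16923, 0.16923, 0.12308, 0.13077, 0.24615, giving 1−D = 0.82379 (working shown to 5 dp, full precision carried).
Site B: N=370, proportions 0.07297, 0.06216, 0.15135, 0.08649, 0.10541, 0.18108, 0.21622, 0.12432, giving 1−D = 0.85432.
Difference = |0.82379 − 0.85432| = 0.03053, i.e. 0.031 to 3 decimal places.

0.031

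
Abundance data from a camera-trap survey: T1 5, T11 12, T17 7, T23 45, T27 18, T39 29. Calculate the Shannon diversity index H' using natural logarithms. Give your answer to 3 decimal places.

Total N = 5+12+7+45+18+29 = 116, so the proportions are 0.0431, 0.10345, 0.06034, 0.38793, 0.15517, 0.25 (working shown to 5 dp, full precision carried).
Each pᵢ ln pᵢ term: 0.0431×(-3.14415)=-0.13552, 0.10345×(-2.26868)=-0.23469, 0.06034×(-2.80768)=-0.16943, 0.38793×(-0.94693)=-0.36734, 0.15517×(-1.86322)=-0.28912, 0.25×(-1.38629)=-0.34657.
Sum = -1.54268, so H' = 1.543.

1.543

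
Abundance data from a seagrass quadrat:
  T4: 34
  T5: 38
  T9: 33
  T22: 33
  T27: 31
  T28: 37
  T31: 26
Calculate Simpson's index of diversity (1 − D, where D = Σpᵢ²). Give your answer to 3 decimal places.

Total N = 34+38+33+33+31+37+26 = 232, so the proportions are 0.14655, 0.16379, 0.14224, 0.14224, 0.13362, 0.15948, 0.11207 (working shown to 5 dp, full precision carried).
D = 0.14655² + 0.16379² + 0.14224² + 0.14224² + 0.13362² + 0.15948² + 0.11207² = 0.02148 + 0.02683 + 0.02023 + 0.02023 + 0.01785 + 0.02543 + 0.01256 = 0.14462.
So 1 − D = 0.85538, i.e. 0.855 to 3 decimal places.

0.855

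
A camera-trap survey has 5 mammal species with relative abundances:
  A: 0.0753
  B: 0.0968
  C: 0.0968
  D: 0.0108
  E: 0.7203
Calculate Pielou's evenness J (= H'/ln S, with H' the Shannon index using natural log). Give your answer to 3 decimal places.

0.579

H' = −Σ pᵢ ln pᵢ = −((-0.19475) + (-0.22604) + (-0.22604) + (-0.04890) + (-0.23632)) = 0.93205 (working shown to 5 dp, full precision carried).
With S = 5 species, ln S = 1.60944, so J = 0.93205/1.60944 = 0.57911, i.e. 0.579 to 3 decimal places.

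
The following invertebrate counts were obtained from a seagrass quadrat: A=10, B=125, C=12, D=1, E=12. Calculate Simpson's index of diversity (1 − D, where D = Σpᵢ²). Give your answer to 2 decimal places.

0.37

Total N = 10+125+12+1+12 = 160, so the proportions are 0.0625, 0.7812, 0.075, 0.0063, 0.075 (working shown to 4 dp, full precision carried).
D = 0.0625² + 0.7812² + 0.075² + 0.0063² + 0.075² = 0.0039 + 0.6104 + 0.0056 + 0.0000 + 0.0056 = 0.6255.
So 1 − D = 0.3745, i.e. 0.37 to 2 decimal places.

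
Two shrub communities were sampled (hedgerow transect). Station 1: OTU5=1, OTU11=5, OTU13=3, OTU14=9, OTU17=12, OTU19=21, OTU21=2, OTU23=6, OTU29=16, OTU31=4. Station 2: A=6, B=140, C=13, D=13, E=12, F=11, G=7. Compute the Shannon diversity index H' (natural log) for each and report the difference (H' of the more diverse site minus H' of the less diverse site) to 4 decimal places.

0.8491

Station 1: N=79, proportions 0.012658, 0.063291, 0.037975, 0.113924, 0.151899, 0.265823, 0.025316, 0.075949, 0.202532, 0.050633, giving H' = 2.003431 (working shown to 6 dp, full precision carried).
Station 2: N=202, proportions 0.029703, 0.693069, 0.064356, 0.064356, 0.059406, 0.054455, 0.034653, giving H' = 1.154375.
Difference = |2.003431 − 1.154375| = 0.849056, i.e. 0.8491 to 4 decimal places.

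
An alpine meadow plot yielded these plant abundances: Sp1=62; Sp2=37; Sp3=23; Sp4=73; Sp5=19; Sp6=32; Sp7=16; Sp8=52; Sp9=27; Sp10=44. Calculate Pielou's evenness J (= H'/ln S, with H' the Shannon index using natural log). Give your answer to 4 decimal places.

Total N = 62+37+23+73+19+32+16+52+27+44 = 385, so the proportions are 0.161039, 0.096104, 0.05974, 0.18961, 0.049351, 0.083117, 0.041558, 0.135065, 0.07013, 0.114286 (working shown to 6 dp, full precision carried).
H' = −Σ pᵢ ln pᵢ = −((-0.294075) + (-0.225107) + (-0.168333) + (-0.315281) + (-0.148486) + (-0.206754) + (-0.132183) + (-0.270400) + (-0.186364) + (-0.247892)) = 2.194874.
With S = 10 species, ln S = 2.302585, so J = 2.194874/2.302585 = 0.953222, i.e. 0.9532 to 4 decimal places.

0.9532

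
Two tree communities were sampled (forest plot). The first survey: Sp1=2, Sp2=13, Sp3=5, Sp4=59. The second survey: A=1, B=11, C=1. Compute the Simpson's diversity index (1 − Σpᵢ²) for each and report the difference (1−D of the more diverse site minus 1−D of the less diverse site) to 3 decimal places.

The first survey: N=79, proportions 0.02532, 0.16456, 0.06329, 0.74684, giving 1−D = 0.41051 (working shown to 5 dp, full precision carried).
The second survey: N=13, proportions 0.07692, 0.84615, 0.07692, giving 1−D = 0.27219.
Difference = |0.41051 − 0.27219| = 0.13832, i.e. 0.138 to 3 decimal places.

0.138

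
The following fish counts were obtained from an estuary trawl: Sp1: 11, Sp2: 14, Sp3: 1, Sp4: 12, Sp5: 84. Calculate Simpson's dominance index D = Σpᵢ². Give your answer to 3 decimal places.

Total N = 11+14+1+12+84 = 122, so the proportions are 0.09016, 0.11475, 0.0082, 0.09836, 0.68852 (working shown to 5 dp, full precision carried).
D = 0.09016² + 0.11475² + 0.0082² + 0.09836² + 0.68852² = 0.00813 + 0.01317 + 0.00007 + 0.00967 + 0.47407 = 0.50511.
To 3 decimal places, D = 0.505.

0.505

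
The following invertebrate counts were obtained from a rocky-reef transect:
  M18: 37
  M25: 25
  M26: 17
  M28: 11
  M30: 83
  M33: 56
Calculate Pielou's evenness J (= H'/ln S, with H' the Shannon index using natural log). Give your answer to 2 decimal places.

0.89

Total N = 37+25+17+11+83+56 = 229, so the proportions are 0.1616, 0.1092, 0.0742, 0.048, 0.3624, 0.2445 (working shown to 4 dp, full precision carried).
H' = −Σ pᵢ ln pᵢ = −((-0.2945) + (-0.2418) + (-0.1931) + (-0.1458) + (-0.3678) + (-0.3444)) = 1.5874.
With S = 6 species, ln S = 1.7918, so J = 1.5874/1.7918 = 0.8860, i.e. 0.89 to 2 decimal places.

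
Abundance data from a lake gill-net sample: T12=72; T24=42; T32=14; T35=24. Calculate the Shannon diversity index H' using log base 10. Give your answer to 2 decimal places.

0.53

Total N = 72+42+14+24 = 152, so the proportions are 0.4737, 0.2763, 0.0921, 0.1579 (working shown to 4 dp, full precision carried).
Each pᵢ log₁₀ pᵢ term: 0.4737×(-0.3245)=-0.1537, 0.2763×(-0.5586)=-0.1543, 0.0921×(-1.0357)=-0.0954, 0.1579×(-0.8016)=-0.1266.
Sum = -0.5300, so H' = 0.53.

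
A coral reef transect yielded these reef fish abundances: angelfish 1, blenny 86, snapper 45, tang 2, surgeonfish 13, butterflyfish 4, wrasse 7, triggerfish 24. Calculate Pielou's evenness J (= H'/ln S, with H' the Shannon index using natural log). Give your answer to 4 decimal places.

0.6938

Total N = 1+86+45+2+13+4+7+24 = 182, so the proportions are 0.005495, 0.472527, 0.247253, 0.010989, 0.071429, 0.021978, 0.038462, 0.131868 (working shown to 6 dp, full precision carried).
H' = −Σ pᵢ ln pᵢ = −((-0.028593) + (-0.354235) + (-0.345497) + (-0.049570) + (-0.188504) + (-0.083906) + (-0.125311) + (-0.267159)) = 1.442775.
With S = 8 species, ln S = 2.079442, so J = 1.442775/2.079442 = 0.693828, i.e. 0.6938 to 4 decimal places.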